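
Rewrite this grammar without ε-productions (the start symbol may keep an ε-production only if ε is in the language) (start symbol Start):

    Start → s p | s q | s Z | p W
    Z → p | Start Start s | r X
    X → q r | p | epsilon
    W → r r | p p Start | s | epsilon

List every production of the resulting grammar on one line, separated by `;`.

The nullable symbols are {W, X}.
ε ∉ L(G), so no ε-production is kept.
For each production, add variants omitting each subset of nullable occurrences: Start → p W gives p W | p. Z → r X gives r X | r.

Start → s p | s q | s Z | p W | p; Z → p | Start Start s | r X | r; X → q r | p; W → r r | p p Start | s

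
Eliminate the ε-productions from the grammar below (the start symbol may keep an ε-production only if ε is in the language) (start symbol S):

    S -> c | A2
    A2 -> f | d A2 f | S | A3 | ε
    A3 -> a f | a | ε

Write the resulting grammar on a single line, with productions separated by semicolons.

S -> c | A2 | ε; A2 -> f | d A2 f | d f | S | A3; A3 -> a f | a

The nullable symbols are {A2, A3, S}.
ε ∈ L(G) since S is nullable, so keep S → ε.
Add the nullable-subset variants: A2 → d A2 f gives d A2 f | d f.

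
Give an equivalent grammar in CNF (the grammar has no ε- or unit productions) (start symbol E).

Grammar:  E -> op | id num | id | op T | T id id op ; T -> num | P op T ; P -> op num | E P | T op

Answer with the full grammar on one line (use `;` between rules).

Introduce a nonterminal for each terminal appearing in a rule of length ≥ 2: X1 → id, X2 → num, X3 → op.
Binarize each right-hand side of length ≥ 3 by chaining fresh nonterminals (Y1, Y2, …): affected rules were E → T X1 X1 X3; T → P X3 T.

E -> op | X1 X2 | id | X3 T | T Y1; T -> num | P Y3; P -> X3 X2 | E P | T X3; X1 -> id; X2 -> num; X3 -> op; Y1 -> X1 Y2; Y2 -> X1 X3; Y3 -> X3 T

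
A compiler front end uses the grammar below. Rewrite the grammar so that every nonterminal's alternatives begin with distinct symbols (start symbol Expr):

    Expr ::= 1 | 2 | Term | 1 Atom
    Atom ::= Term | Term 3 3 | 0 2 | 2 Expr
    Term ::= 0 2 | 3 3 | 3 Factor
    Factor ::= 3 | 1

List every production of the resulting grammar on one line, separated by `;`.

Expr has alternatives sharing prefix '1': factor to Expr → 1 Expr1 with Expr1 → ε | Atom.
Atom has alternatives sharing prefix 'Term': factor to Atom → Term Atom1 with Atom1 → ε | 3 3.
Term has alternatives sharing prefix '3': factor to Term → 3 Term1 with Term1 → 3 | Factor.

Expr ::= 2 | Term | 1 Expr1; Atom ::= 0 2 | 2 Expr | Term Atom1; Term ::= 0 2 | 3 Term1; Factor ::= 3 | 1; Expr1 ::= ε | Atom; Atom1 ::= ε | 3 3; Term1 ::= 3 | Factor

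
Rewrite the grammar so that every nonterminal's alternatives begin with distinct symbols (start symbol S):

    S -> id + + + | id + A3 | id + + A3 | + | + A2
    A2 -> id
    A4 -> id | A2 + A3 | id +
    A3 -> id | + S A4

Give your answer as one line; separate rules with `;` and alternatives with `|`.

S -> id + S' | + S''; A2 -> id; A4 -> A2 + A3 | id A4'; A3 -> id | + S A4; S' -> A3 | + S'''; S'' -> ε | A2; A4' -> ε | +; S''' -> + | A3

S has alternatives sharing prefix 'id +': factor to S → id + S' with S' → + + | A3 | + A3.
S has alternatives sharing prefix '+': factor to S → + S'' with S'' → ε | A2.
A4 has alternatives sharing prefix 'id': factor to A4 → id A4' with A4' → ε | +.
S' has alternatives sharing prefix '+': factor to S' → + S''' with S''' → + | A3.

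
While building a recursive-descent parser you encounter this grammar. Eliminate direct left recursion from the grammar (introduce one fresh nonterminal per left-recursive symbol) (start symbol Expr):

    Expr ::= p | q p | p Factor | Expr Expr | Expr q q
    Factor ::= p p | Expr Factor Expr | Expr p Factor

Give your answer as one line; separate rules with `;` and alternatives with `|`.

Expr ::= p Expr1 | q p Expr1 | p Factor Expr1; Factor ::= p p | Expr Factor Expr | Expr p Factor; Expr1 ::= Expr Expr1 | q q Expr1 | ε

Left recursion appears on Expr.
For Expr: α = {Expr, q q}, β = {p, q p, p Factor}. Rewrite as Expr → β Expr1 and Expr1 → α Expr1 | ε.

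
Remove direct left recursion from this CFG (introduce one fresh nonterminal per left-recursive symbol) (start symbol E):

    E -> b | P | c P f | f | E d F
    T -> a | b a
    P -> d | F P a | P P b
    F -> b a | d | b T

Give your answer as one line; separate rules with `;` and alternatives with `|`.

E -> b E' | P E' | c P f E' | f E'; T -> a | b a; P -> d P' | F P a P'; F -> b a | d | b T; E' -> d F E' | ε; P' -> P b P' | ε

Directly left-recursive nonterminals: E, P.
For E: α = {d F}, β = {b, P, c P f, f}. Rewrite as E → β E' and E' → α E' | ε.
For P: α = {P b}, β = {d, F P a}. Rewrite as P → β P' and P' → α P' | ε.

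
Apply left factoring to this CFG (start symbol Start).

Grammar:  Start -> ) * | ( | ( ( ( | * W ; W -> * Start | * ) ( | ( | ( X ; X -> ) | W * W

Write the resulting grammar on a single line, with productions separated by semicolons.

Start -> ) * | * W | ( Start1; W -> * W1 | ( W2; X -> ) | W * W; Start1 -> ε | ( (; W1 -> Start | ) (; W2 -> ε | X

Start has alternatives sharing prefix '(': factor to Start → ( Start1 with Start1 → ε | ( (.
W has alternatives sharing prefix '*': factor to W → * W1 with W1 → Start | ) (.
W has alternatives sharing prefix '(': factor to W → ( W2 with W2 → ε | X.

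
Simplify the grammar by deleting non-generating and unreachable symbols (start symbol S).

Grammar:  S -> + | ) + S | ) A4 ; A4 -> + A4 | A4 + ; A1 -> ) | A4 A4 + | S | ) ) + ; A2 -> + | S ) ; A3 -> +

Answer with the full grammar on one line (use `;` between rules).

S -> + | ) + S

Generating nonterminals: {A1, A2, A3, S}.
Reachable from S after that: {S}.
Removed useless symbols: {A1, A2, A3, A4} and every production mentioning them.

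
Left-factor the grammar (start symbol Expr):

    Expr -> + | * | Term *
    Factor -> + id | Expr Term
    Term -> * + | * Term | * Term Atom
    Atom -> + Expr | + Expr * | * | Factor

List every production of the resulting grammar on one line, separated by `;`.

Expr -> + | * | Term *; Factor -> + id | Expr Term; Term -> * Term1; Atom -> * | Factor | + Expr Atom1; Term1 -> + | Term Term11; Atom1 -> epsilon | *; Term11 -> epsilon | Atom

Term has alternatives sharing prefix '*': factor to Term → * Term1 with Term1 → + | Term | Term Atom.
Atom has alternatives sharing prefix '+ Expr': factor to Atom → + Expr Atom1 with Atom1 → ε | *.
Term1 has alternatives sharing prefix 'Term': factor to Term1 → Term Term11 with Term11 → ε | Atom.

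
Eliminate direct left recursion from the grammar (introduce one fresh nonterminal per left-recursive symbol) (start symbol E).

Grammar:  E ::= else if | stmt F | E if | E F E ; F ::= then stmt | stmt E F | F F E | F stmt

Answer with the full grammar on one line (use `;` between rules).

Directly left-recursive nonterminals: E, F.
For E: α = {if, F E}, β = {else if, stmt F}. Rewrite as E → β E' and E' → α E' | ε.
For F: α = {F E, stmt}, β = {then stmt, stmt E F}. Rewrite as F → β F' and F' → α F' | ε.

E ::= else if E' | stmt F E'; F ::= then stmt F' | stmt E F F'; E' ::= if E' | F E E' | ε; F' ::= F E F' | stmt F' | ε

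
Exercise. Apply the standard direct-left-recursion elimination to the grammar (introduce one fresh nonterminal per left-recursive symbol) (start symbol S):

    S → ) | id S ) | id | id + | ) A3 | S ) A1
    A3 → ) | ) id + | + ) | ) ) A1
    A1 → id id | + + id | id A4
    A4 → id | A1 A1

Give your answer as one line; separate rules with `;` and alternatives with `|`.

S is directly left-recursive.
For S: α = {) A1}, β = {), id S ), id, id +, ) A3}. Rewrite as S → β S' and S' → α S' | ε.

S → ) S' | id S ) S' | id S' | id + S' | ) A3 S'; A3 → ) | ) id + | + ) | ) ) A1; A1 → id id | + + id | id A4; A4 → id | A1 A1; S' → ) A1 S' | ε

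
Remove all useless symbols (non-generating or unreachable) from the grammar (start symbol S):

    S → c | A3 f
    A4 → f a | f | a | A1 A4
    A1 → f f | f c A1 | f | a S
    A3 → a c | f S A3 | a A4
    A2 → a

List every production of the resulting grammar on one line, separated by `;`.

S → c | A3 f; A4 → f a | f | a | A1 A4; A1 → f f | f c A1 | f | a S; A3 → a c | f S A3 | a A4

Generating nonterminals: {A1, A2, A3, A4, S}.
Reachable from S after that: {A1, A3, A4, S}.
Removed useless symbols: {A2} and every production mentioning them.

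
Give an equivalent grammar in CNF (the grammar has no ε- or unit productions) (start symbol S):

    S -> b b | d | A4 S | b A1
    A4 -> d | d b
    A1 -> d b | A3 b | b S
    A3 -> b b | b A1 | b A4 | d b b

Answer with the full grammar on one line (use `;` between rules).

S -> X1 X1 | d | A4 S | X1 A1; A4 -> d | X2 X1; A1 -> X2 X1 | A3 X1 | X1 S; A3 -> X1 X1 | X1 A1 | X1 A4 | X2 Y1; X1 -> b; X2 -> d; Y1 -> X1 X1

Introduce a nonterminal for each terminal appearing in a rule of length ≥ 2: X1 → b, X2 → d.
Binarize each right-hand side of length ≥ 3 by chaining fresh nonterminals (Y1, Y2, …): affected rules were A3 → X2 X1 X1.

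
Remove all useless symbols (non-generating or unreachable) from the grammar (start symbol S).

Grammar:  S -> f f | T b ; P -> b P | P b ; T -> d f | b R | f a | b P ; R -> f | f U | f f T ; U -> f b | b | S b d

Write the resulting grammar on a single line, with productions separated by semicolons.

S -> f f | T b; T -> d f | b R | f a; R -> f | f U | f f T; U -> f b | b | S b d

Generating nonterminals: {R, S, T, U}.
Reachable from S after that: {R, S, T, U}.
Removed useless symbols: {P} and every production mentioning them.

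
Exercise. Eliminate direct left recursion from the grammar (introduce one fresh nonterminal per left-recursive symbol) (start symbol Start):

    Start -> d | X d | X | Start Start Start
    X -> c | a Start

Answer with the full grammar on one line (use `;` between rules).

Start is directly left-recursive.
For Start: α = {Start Start}, β = {d, X d, X}. Rewrite as Start → β Start1 and Start1 → α Start1 | ε.

Start -> d Start1 | X d Start1 | X Start1; X -> c | a Start; Start1 -> Start Start Start1 | ε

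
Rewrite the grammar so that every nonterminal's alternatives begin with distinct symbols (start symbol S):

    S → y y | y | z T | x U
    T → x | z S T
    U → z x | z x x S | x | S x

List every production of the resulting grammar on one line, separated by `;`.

S → z T | x U | y S'; T → x | z S T; U → x | S x | z x U'; S' → y | ε; U' → ε | x S

S has alternatives sharing prefix 'y': factor to S → y S' with S' → y | ε.
U has alternatives sharing prefix 'z x': factor to U → z x U' with U' → ε | x S.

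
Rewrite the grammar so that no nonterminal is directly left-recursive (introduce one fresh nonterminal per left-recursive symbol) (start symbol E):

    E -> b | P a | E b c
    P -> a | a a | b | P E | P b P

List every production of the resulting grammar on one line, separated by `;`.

Directly left-recursive nonterminals: E, P.
For E: α = {b c}, β = {b, P a}. Rewrite as E → β E' and E' → α E' | ε.
For P: α = {E, b P}, β = {a, a a, b}. Rewrite as P → β P' and P' → α P' | ε.

E -> b E' | P a E'; P -> a P' | a a P' | b P'; E' -> b c E' | epsilon; P' -> E P' | b P P' | epsilon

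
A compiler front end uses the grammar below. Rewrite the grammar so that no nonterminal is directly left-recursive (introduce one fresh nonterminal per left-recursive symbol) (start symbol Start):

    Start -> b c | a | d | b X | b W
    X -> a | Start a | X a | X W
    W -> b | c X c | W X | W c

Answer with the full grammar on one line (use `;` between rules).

Left recursion appears on X, W.
For X: α = {a, W}, β = {a, Start a}. Rewrite as X → β X1 and X1 → α X1 | ε.
For W: α = {X, c}, β = {b, c X c}. Rewrite as W → β W1 and W1 → α W1 | ε.

Start -> b c | a | d | b X | b W; X -> a X1 | Start a X1; W -> b W1 | c X c W1; X1 -> a X1 | W X1 | eps; W1 -> X W1 | c W1 | eps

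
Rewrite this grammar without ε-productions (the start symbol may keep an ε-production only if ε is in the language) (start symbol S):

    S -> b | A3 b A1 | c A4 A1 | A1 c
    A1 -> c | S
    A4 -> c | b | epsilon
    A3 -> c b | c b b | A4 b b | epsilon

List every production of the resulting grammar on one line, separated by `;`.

S -> b | A3 b A1 | b A1 | c A4 A1 | c A1 | A1 c; A1 -> c | S; A4 -> c | b; A3 -> c b | c b b | A4 b b | b b

The nullable symbols are {A3, A4}.
ε ∉ L(G), so no ε-production is kept.
Add the nullable-subset variants: S → A3 b A1 gives A3 b A1 | b A1. S → c A4 A1 gives c A4 A1 | c A1. A3 → A4 b b gives A4 b b | b b.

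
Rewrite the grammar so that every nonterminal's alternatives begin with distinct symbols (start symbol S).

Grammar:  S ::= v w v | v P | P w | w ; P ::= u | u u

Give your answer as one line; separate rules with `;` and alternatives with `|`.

S ::= P w | w | v S'; P ::= u P'; S' ::= w v | P; P' ::= ε | u

S has alternatives sharing prefix 'v': factor to S → v S' with S' → w v | P.
P has alternatives sharing prefix 'u': factor to P → u P' with P' → ε | u.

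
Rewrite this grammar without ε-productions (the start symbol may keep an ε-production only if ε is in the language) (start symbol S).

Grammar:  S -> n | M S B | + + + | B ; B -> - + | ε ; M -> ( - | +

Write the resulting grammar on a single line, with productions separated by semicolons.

S -> n | M S B | M S | M B | M | + + + | B | ε; B -> - +; M -> ( - | +

Nullable set = {B, S}.
ε ∈ L(G) since S is nullable, so keep S → ε.
For each production, add variants omitting each subset of nullable occurrences: S → M S B gives M S B | M S | M B | M.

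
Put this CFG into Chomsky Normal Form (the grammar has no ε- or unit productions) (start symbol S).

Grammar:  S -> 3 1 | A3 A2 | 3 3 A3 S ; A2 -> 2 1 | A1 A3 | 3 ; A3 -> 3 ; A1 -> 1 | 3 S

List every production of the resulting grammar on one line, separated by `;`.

Introduce a nonterminal for each terminal appearing in a rule of length ≥ 2: X1 → 3, X2 → 1, X3 → 2.
Binarize each right-hand side of length ≥ 3 by chaining fresh nonterminals (Y1, Y2, …): affected rules were S → X1 X1 A3 S.

S -> X1 X2 | A3 A2 | X1 Y1; A2 -> X3 X2 | A1 A3 | 3; A3 -> 3; A1 -> 1 | X1 S; X1 -> 3; X2 -> 1; X3 -> 2; Y1 -> X1 Y2; Y2 -> A3 S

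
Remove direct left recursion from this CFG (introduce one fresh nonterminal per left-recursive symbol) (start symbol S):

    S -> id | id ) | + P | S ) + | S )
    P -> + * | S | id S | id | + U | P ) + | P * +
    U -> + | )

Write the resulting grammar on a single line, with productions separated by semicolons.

S -> id S' | id ) S' | + P S'; P -> + * P' | S P' | id S P' | id P' | + U P'; U -> + | ); S' -> ) + S' | ) S' | eps; P' -> ) + P' | * + P' | eps

Left recursion appears on S, P.
For S: α = {) +, )}, β = {id, id ), + P}. Rewrite as S → β S' and S' → α S' | ε.
For P: α = {) +, * +}, β = {+ *, S, id S, id, + U}. Rewrite as P → β P' and P' → α P' | ε.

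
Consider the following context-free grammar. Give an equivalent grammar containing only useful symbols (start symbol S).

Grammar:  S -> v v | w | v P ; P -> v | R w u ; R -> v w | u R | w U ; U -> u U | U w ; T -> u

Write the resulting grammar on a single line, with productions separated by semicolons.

Generating nonterminals: {P, R, S, T}.
Reachable from S after that: {P, R, S}.
Removed useless symbols: {T, U} and every production mentioning them.

S -> v v | w | v P; P -> v | R w u; R -> v w | u R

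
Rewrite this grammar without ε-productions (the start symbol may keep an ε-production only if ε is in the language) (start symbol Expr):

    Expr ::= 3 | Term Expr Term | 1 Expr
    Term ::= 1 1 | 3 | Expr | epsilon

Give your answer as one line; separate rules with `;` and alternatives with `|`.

The nullable symbols are {Term}.
ε ∉ L(G), so no ε-production is kept.
For each production, add variants omitting each subset of nullable occurrences: Expr → Term Expr Term gives Term Expr Term | Term Expr | Expr Term.

Expr ::= 3 | Term Expr Term | Term Expr | Expr Term | 1 Expr; Term ::= 1 1 | 3 | Expr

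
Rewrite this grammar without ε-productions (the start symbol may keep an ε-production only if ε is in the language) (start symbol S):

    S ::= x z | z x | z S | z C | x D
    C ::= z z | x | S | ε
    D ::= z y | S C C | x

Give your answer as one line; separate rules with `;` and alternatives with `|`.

S ::= x z | z x | z S | z C | z | x D; C ::= z z | x | S; D ::= z y | S C C | S C | S | x

Nullable nonterminals: {C}.
ε ∉ L(G), so no ε-production is kept.
For each production, add variants omitting each subset of nullable occurrences: S → z C gives z C | z. D → S C C gives S C C | S C | S.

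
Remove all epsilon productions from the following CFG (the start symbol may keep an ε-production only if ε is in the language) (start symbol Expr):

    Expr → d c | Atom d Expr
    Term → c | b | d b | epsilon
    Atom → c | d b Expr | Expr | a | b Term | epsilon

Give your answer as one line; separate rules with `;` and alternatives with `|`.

Expr → d c | Atom d Expr | d Expr; Term → c | b | d b; Atom → c | d b Expr | Expr | a | b Term | b

The nullable symbols are {Atom, Term}.
ε ∉ L(G), so no ε-production is kept.
Expand every rule over subsets of its nullable positions: Expr → Atom d Expr gives Atom d Expr | d Expr. Atom → b Term gives b Term | b.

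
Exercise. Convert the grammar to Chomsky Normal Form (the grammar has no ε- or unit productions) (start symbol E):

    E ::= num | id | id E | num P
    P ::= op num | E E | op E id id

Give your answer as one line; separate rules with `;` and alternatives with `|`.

E ::= num | id | X1 E | X2 P; P ::= X3 X2 | E E | X3 Y1; X1 ::= id; X2 ::= num; X3 ::= op; Y1 ::= E Y2; Y2 ::= X1 X1

Introduce a nonterminal for each terminal appearing in a rule of length ≥ 2: X1 → id, X2 → num, X3 → op.
Binarize each right-hand side of length ≥ 3 by chaining fresh nonterminals (Y1, Y2, …): affected rules were P → X3 E X1 X1.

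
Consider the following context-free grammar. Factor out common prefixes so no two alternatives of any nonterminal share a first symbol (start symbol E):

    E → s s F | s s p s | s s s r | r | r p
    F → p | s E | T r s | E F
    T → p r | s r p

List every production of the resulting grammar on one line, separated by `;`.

E → s s E' | r E''; F → p | s E | T r s | E F; T → p r | s r p; E' → F | p s | s r; E'' → ε | p

E has alternatives sharing prefix 's s': factor to E → s s E' with E' → F | p s | s r.
E has alternatives sharing prefix 'r': factor to E → r E'' with E'' → ε | p.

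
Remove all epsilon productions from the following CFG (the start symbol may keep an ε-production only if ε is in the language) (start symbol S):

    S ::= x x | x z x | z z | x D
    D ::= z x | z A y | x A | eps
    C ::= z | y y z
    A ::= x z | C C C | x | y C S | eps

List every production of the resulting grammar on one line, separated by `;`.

S ::= x x | x z x | z z | x D | x; D ::= z x | z A y | z y | x A | x; C ::= z | y y z; A ::= x z | C C C | x | y C S

The nullable symbols are {A, D}.
ε ∉ L(G), so no ε-production is kept.
Add the nullable-subset variants: S → x D gives x D | x. D → z A y gives z A y | z y. D → x A gives x A | x.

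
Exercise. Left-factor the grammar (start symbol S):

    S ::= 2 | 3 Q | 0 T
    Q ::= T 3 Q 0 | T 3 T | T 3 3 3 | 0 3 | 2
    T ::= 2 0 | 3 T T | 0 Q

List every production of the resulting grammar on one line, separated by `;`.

S ::= 2 | 3 Q | 0 T; Q ::= 0 3 | 2 | T 3 Q'; T ::= 2 0 | 3 T T | 0 Q; Q' ::= Q 0 | T | 3 3

Q has alternatives sharing prefix 'T 3': factor to Q → T 3 Q' with Q' → Q 0 | T | 3 3.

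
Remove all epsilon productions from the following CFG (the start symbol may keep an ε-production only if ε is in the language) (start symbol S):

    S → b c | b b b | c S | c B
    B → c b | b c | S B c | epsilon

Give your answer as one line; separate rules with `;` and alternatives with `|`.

S → b c | b b b | c S | c B | c; B → c b | b c | S B c | S c

The nullable symbols are {B}.
ε ∉ L(G), so no ε-production is kept.
Expand every rule over subsets of its nullable positions: S → c B gives c B | c. B → S B c gives S B c | S c.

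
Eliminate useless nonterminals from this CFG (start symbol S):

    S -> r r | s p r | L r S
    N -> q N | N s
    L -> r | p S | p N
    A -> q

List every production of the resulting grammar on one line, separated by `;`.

Generating nonterminals: {A, L, S}.
Reachable from S after that: {L, S}.
Removed useless symbols: {A, N} and every production mentioning them.

S -> r r | s p r | L r S; L -> r | p S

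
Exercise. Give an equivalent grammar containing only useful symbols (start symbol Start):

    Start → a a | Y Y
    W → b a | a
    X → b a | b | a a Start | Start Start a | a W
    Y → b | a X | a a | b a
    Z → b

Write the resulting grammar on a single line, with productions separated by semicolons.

Start → a a | Y Y; W → b a | a; X → b a | b | a a Start | Start Start a | a W; Y → b | a X | a a | b a

Generating nonterminals: {Start, W, X, Y, Z}.
Reachable from Start after that: {Start, W, X, Y}.
Removed useless symbols: {Z} and every production mentioning them.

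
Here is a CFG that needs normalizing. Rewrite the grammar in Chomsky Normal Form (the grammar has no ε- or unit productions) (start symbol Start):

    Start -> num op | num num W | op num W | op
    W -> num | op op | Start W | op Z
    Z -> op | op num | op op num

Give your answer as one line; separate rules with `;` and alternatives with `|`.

Introduce a nonterminal for each terminal appearing in a rule of length ≥ 2: X1 → num, X2 → op.
Binarize each right-hand side of length ≥ 3 by chaining fresh nonterminals (Y1, Y2, …): affected rules were Start → X1 X1 W; Start → X2 X1 W; Z → X2 X2 X1.

Start -> X1 X2 | X1 Y1 | X2 Y2 | op; W -> num | X2 X2 | Start W | X2 Z; Z -> op | X2 X1 | X2 Y3; X1 -> num; X2 -> op; Y1 -> X1 W; Y2 -> X1 W; Y3 -> X2 X1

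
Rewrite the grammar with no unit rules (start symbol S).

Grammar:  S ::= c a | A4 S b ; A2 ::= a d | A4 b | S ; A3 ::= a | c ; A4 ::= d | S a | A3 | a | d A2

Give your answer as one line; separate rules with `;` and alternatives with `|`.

S ::= c a | A4 S b; A2 ::= a d | A4 b | c a | A4 S b; A3 ::= a | c; A4 ::= d | S a | a | d A2 | c

Unit pairs: A2 ⇒* {S}; A4 ⇒* {A3}.
Replace each nonterminal's rules with the union of the non-unit rules of every nonterminal it unit-derives.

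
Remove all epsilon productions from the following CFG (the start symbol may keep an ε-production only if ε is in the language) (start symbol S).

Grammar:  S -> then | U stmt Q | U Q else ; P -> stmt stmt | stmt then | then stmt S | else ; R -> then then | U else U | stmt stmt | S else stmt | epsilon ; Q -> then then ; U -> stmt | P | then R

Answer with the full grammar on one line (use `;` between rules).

Nullable nonterminals: {R}.
ε ∉ L(G), so no ε-production is kept.
Expand every rule over subsets of its nullable positions: U → then R gives then R | then.

S -> then | U stmt Q | U Q else; P -> stmt stmt | stmt then | then stmt S | else; R -> then then | U else U | stmt stmt | S else stmt; Q -> then then; U -> stmt | P | then R | then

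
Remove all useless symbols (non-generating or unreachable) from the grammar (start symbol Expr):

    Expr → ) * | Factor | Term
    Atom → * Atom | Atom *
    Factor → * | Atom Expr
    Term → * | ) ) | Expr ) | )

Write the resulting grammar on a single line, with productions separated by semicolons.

Expr → ) * | Factor | Term; Factor → *; Term → * | ) ) | Expr ) | )

Generating nonterminals: {Expr, Factor, Term}.
Reachable from Expr after that: {Expr, Factor, Term}.
Removed useless symbols: {Atom} and every production mentioning them.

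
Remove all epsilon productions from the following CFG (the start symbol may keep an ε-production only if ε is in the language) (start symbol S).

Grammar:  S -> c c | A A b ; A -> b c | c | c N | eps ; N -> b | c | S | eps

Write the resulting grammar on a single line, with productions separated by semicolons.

S -> c c | A A b | A b | b; A -> b c | c | c N; N -> b | c | S

The nullable symbols are {A, N}.
ε ∉ L(G), so no ε-production is kept.
Expand every rule over subsets of its nullable positions: S → A A b gives A A b | A b | b.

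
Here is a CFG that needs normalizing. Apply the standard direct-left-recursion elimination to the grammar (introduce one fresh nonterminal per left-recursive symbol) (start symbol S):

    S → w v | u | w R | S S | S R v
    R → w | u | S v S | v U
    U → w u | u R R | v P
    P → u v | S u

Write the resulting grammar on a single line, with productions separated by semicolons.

S → w v S' | u S' | w R S'; R → w | u | S v S | v U; U → w u | u R R | v P; P → u v | S u; S' → S S' | R v S' | ε

S is directly left-recursive.
For S: α = {S, R v}, β = {w v, u, w R}. Rewrite as S → β S' and S' → α S' | ε.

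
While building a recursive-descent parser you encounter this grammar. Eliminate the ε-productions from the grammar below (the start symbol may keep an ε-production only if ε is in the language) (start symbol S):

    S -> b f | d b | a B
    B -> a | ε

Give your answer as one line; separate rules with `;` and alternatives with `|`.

Nullable nonterminals: {B}.
ε ∉ L(G), so no ε-production is kept.
Add the nullable-subset variants: S → a B gives a B | a.

S -> b f | d b | a B | a; B -> a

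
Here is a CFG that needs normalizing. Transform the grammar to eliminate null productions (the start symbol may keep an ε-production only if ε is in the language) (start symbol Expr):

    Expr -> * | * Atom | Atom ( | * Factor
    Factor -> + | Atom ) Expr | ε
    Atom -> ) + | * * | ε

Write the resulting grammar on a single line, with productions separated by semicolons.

Expr -> * | * Atom | Atom ( | ( | * Factor; Factor -> + | Atom ) Expr | ) Expr; Atom -> ) + | * *

Nullable nonterminals: {Atom, Factor}.
ε ∉ L(G), so no ε-production is kept.
For each production, add variants omitting each subset of nullable occurrences: Expr → Atom ( gives Atom ( | (. Factor → Atom ) Expr gives Atom ) Expr | ) Expr.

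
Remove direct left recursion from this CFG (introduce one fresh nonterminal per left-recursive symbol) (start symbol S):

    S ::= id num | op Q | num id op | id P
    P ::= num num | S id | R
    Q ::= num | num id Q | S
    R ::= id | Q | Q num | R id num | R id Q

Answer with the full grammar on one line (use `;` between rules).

S ::= id num | op Q | num id op | id P; P ::= num num | S id | R; Q ::= num | num id Q | S; R ::= id R' | Q R' | Q num R'; R' ::= id num R' | id Q R' | ε

Directly left-recursive nonterminal: R.
For R: α = {id num, id Q}, β = {id, Q, Q num}. Rewrite as R → β R' and R' → α R' | ε.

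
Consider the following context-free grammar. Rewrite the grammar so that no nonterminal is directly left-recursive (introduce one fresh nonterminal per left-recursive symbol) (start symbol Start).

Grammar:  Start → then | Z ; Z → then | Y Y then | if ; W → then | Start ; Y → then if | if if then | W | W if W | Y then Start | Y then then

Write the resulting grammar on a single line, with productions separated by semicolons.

Directly left-recursive nonterminal: Y.
For Y: α = {then Start, then then}, β = {then if, if if then, W, W if W}. Rewrite as Y → β Y1 and Y1 → α Y1 | ε.

Start → then | Z; Z → then | Y Y then | if; W → then | Start; Y → then if Y1 | if if then Y1 | W Y1 | W if W Y1; Y1 → then Start Y1 | then then Y1 | ε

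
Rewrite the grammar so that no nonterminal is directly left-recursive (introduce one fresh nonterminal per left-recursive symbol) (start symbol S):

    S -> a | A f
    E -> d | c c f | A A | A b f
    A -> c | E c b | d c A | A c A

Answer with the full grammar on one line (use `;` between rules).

Left recursion appears on A.
For A: α = {c A}, β = {c, E c b, d c A}. Rewrite as A → β A' and A' → α A' | ε.

S -> a | A f; E -> d | c c f | A A | A b f; A -> c A' | E c b A' | d c A A'; A' -> c A A' | ε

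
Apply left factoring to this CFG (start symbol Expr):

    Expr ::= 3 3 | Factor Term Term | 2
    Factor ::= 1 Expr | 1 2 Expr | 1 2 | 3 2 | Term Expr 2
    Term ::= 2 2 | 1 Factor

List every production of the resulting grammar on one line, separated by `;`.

Factor has alternatives sharing prefix '1': factor to Factor → 1 Factor1 with Factor1 → Expr | 2 Expr | 2.
Factor1 has alternatives sharing prefix '2': factor to Factor1 → 2 Factor11 with Factor11 → Expr | ε.

Expr ::= 3 3 | Factor Term Term | 2; Factor ::= 3 2 | Term Expr 2 | 1 Factor1; Term ::= 2 2 | 1 Factor; Factor1 ::= Expr | 2 Factor11; Factor11 ::= Expr | eps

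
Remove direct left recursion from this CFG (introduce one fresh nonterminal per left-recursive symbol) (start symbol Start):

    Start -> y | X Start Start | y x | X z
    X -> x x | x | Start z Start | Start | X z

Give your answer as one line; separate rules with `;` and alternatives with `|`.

Start -> y | X Start Start | y x | X z; X -> x x X1 | x X1 | Start z Start X1 | Start X1; X1 -> z X1 | ε

X is directly left-recursive.
For X: α = {z}, β = {x x, x, Start z Start, Start}. Rewrite as X → β X1 and X1 → α X1 | ε.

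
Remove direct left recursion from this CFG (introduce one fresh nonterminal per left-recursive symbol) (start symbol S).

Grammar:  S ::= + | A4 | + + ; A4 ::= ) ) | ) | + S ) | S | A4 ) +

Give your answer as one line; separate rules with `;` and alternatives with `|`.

S ::= + | A4 | + +; A4 ::= ) ) A4' | ) A4' | + S ) A4' | S A4'; A4' ::= ) + A4' | eps

Directly left-recursive nonterminal: A4.
For A4: α = {) +}, β = {) ), ), + S ), S}. Rewrite as A4 → β A4' and A4' → α A4' | ε.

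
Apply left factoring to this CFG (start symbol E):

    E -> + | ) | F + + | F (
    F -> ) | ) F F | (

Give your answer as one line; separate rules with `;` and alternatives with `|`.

E has alternatives sharing prefix 'F': factor to E → F E' with E' → + + | (.
F has alternatives sharing prefix ')': factor to F → ) F' with F' → ε | F F.

E -> + | ) | F E'; F -> ( | ) F'; E' -> + + | (; F' -> ε | F F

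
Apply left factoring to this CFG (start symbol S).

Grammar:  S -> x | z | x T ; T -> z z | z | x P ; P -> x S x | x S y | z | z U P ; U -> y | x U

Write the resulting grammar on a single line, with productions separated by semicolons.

S -> z | x S'; T -> x P | z T'; P -> x S P' | z P''; U -> y | x U; S' -> ε | T; T' -> z | ε; P' -> x | y; P'' -> ε | U P

S has alternatives sharing prefix 'x': factor to S → x S' with S' → ε | T.
T has alternatives sharing prefix 'z': factor to T → z T' with T' → z | ε.
P has alternatives sharing prefix 'x S': factor to P → x S P' with P' → x | y.
P has alternatives sharing prefix 'z': factor to P → z P'' with P'' → ε | U P.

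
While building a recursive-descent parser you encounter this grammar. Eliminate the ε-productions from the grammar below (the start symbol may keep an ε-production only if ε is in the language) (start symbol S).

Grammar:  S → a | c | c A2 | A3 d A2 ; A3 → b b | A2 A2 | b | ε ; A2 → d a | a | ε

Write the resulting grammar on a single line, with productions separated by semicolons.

Nullable set = {A2, A3}.
ε ∉ L(G), so no ε-production is kept.
Add the nullable-subset variants: S → A3 d A2 gives A3 d A2 | A3 d | d A2 | d. A3 → A2 A2 gives A2 A2 | A2.

S → a | c | c A2 | A3 d A2 | A3 d | d A2 | d; A3 → b b | A2 A2 | A2 | b; A2 → d a | a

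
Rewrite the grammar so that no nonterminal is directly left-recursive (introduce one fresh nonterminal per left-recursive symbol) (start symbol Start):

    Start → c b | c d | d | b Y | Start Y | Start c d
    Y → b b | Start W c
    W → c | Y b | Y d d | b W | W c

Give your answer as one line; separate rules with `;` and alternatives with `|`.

Left recursion appears on Start, W.
For Start: α = {Y, c d}, β = {c b, c d, d, b Y}. Rewrite as Start → β Start1 and Start1 → α Start1 | ε.
For W: α = {c}, β = {c, Y b, Y d d, b W}. Rewrite as W → β W1 and W1 → α W1 | ε.

Start → c b Start1 | c d Start1 | d Start1 | b Y Start1; Y → b b | Start W c; W → c W1 | Y b W1 | Y d d W1 | b W W1; Start1 → Y Start1 | c d Start1 | epsilon; W1 → c W1 | epsilon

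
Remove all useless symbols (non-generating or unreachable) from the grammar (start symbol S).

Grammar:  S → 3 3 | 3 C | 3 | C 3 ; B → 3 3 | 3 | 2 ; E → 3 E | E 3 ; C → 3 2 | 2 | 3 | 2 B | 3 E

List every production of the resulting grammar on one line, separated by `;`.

Generating nonterminals: {B, C, S}.
Reachable from S after that: {B, C, S}.
Removed useless symbols: {E} and every production mentioning them.

S → 3 3 | 3 C | 3 | C 3; B → 3 3 | 3 | 2; C → 3 2 | 2 | 3 | 2 B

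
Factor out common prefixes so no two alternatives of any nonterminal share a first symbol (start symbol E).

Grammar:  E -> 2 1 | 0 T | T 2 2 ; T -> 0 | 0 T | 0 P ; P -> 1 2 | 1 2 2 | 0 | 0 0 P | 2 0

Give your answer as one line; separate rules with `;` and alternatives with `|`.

T has alternatives sharing prefix '0': factor to T → 0 T' with T' → ε | T | P.
P has alternatives sharing prefix '1 2': factor to P → 1 2 P' with P' → ε | 2.
P has alternatives sharing prefix '0': factor to P → 0 P'' with P'' → ε | 0 P.

E -> 2 1 | 0 T | T 2 2; T -> 0 T'; P -> 2 0 | 1 2 P' | 0 P''; T' -> ε | T | P; P' -> ε | 2; P'' -> ε | 0 P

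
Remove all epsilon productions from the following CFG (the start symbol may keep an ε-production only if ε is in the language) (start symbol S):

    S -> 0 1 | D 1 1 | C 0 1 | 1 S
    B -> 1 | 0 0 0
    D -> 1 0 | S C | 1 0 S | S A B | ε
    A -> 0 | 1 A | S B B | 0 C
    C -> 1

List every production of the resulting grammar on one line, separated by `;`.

The nullable symbols are {D}.
ε ∉ L(G), so no ε-production is kept.
Expand every rule over subsets of its nullable positions: S → D 1 1 gives D 1 1 | 1 1.

S -> 0 1 | D 1 1 | 1 1 | C 0 1 | 1 S; B -> 1 | 0 0 0; D -> 1 0 | S C | 1 0 S | S A B; A -> 0 | 1 A | S B B | 0 C; C -> 1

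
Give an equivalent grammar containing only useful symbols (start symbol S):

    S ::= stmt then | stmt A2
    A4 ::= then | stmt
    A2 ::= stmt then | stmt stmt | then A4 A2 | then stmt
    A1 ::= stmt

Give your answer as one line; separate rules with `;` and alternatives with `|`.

Generating nonterminals: {A1, A2, A4, S}.
Reachable from S after that: {A2, A4, S}.
Removed useless symbols: {A1} and every production mentioning them.

S ::= stmt then | stmt A2; A4 ::= then | stmt; A2 ::= stmt then | stmt stmt | then A4 A2 | then stmt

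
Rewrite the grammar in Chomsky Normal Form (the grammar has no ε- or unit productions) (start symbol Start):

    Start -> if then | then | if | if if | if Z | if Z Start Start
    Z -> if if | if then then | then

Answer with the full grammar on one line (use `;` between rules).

Introduce a nonterminal for each terminal appearing in a rule of length ≥ 2: X1 → if, X2 → then.
Binarize each right-hand side of length ≥ 3 by chaining fresh nonterminals (Y1, Y2, …): affected rules were Start → X1 Z Start Start; Z → X1 X2 X2.

Start -> X1 X2 | then | if | X1 X1 | X1 Z | X1 Y1; Z -> X1 X1 | X1 Y3 | then; X1 -> if; X2 -> then; Y1 -> Z Y2; Y2 -> Start Start; Y3 -> X2 X2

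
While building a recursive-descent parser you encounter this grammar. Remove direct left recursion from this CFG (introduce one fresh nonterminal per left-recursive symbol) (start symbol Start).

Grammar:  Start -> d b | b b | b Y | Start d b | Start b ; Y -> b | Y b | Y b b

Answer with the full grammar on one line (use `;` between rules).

Start -> d b Start1 | b b Start1 | b Y Start1; Y -> b Y1; Start1 -> d b Start1 | b Start1 | ε; Y1 -> b Y1 | b b Y1 | ε

Start, Y are directly left-recursive.
For Start: α = {d b, b}, β = {d b, b b, b Y}. Rewrite as Start → β Start1 and Start1 → α Start1 | ε.
For Y: α = {b, b b}, β = {b}. Rewrite as Y → β Y1 and Y1 → α Y1 | ε.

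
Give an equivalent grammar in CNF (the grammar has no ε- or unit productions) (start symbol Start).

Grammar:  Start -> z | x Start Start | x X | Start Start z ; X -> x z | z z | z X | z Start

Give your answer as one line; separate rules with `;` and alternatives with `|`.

Introduce a nonterminal for each terminal appearing in a rule of length ≥ 2: X1 → x, X2 → z.
Binarize each right-hand side of length ≥ 3 by chaining fresh nonterminals (Y1, Y2, …): affected rules were Start → X1 Start Start; Start → Start Start X2.

Start -> z | X1 Y1 | X1 X | Start Y2; X -> X1 X2 | X2 X2 | X2 X | X2 Start; X1 -> x; X2 -> z; Y1 -> Start Start; Y2 -> Start X2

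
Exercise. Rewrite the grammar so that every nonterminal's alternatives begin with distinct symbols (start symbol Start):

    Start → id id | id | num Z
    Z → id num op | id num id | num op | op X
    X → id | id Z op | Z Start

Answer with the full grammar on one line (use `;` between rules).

Start has alternatives sharing prefix 'id': factor to Start → id Start1 with Start1 → id | ε.
Z has alternatives sharing prefix 'id num': factor to Z → id num Z1 with Z1 → op | id.
X has alternatives sharing prefix 'id': factor to X → id X1 with X1 → ε | Z op.

Start → num Z | id Start1; Z → num op | op X | id num Z1; X → Z Start | id X1; Start1 → id | ε; Z1 → op | id; X1 → ε | Z op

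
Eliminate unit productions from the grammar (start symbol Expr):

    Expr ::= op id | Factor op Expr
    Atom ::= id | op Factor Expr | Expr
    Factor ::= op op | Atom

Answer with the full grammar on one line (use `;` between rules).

Unit pairs: Atom ⇒* {Expr}; Factor ⇒* {Atom, Expr}.
For every A with A ⇒* B via unit rules, add B's non-unit alternatives to A; then delete every rule of the form X → Y.

Expr ::= op id | Factor op Expr; Atom ::= id | op Factor Expr | op id | Factor op Expr; Factor ::= id | op Factor Expr | op op | op id | Factor op Expr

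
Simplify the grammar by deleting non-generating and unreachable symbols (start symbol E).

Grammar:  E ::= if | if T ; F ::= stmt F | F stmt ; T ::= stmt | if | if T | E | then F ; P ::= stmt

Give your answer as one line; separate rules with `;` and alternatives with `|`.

Generating nonterminals: {E, P, T}.
Reachable from E after that: {E, T}.
Removed useless symbols: {F, P} and every production mentioning them.

E ::= if | if T; T ::= stmt | if | if T | E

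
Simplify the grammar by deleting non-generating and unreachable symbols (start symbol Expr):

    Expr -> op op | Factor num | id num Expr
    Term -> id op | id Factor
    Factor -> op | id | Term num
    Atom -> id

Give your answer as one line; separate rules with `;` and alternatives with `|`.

Generating nonterminals: {Atom, Expr, Factor, Term}.
Reachable from Expr after that: {Expr, Factor, Term}.
Removed useless symbols: {Atom} and every production mentioning them.

Expr -> op op | Factor num | id num Expr; Term -> id op | id Factor; Factor -> op | id | Term num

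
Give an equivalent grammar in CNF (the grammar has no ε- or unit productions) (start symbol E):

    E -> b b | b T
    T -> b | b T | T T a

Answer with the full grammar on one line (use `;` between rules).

Introduce a nonterminal for each terminal appearing in a rule of length ≥ 2: X1 → b, X2 → a.
Binarize each right-hand side of length ≥ 3 by chaining fresh nonterminals (Y1, Y2, …): affected rules were T → T T X2.

E -> X1 X1 | X1 T; T -> b | X1 T | T Y1; X1 -> b; X2 -> a; Y1 -> T X2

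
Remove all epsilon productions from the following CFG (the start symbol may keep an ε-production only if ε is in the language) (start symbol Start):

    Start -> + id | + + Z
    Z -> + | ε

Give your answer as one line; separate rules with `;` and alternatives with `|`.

Nullable set = {Z}.
ε ∉ L(G), so no ε-production is kept.
For each production, add variants omitting each subset of nullable occurrences: Start → + + Z gives + + Z | + +.

Start -> + id | + + Z | + +; Z -> +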